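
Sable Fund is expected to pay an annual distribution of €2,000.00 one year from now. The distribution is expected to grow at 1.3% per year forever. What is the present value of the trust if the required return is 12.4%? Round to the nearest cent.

Growing perpetuity: P = D₁ / (r − g) = €2,000.0000 / (0.124 − 0.013) = €18,018.02

€18018.02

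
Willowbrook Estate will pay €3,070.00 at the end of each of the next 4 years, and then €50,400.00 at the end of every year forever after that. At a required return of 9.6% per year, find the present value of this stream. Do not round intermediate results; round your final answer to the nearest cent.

PV of 4-year annuity: €3,070.00 × [1 − (1+0.096)^−4] / 0.096 = 9816.35143
Perpetuity value at year 4: €50,400.00 / 0.096 = 525000.00000
PV of perpetuity: 525000.00000 / (1+0.096)^4 = 363845.56604
Total PV = 9816.35143 + 363845.56604 = 373661.91747

€373661.92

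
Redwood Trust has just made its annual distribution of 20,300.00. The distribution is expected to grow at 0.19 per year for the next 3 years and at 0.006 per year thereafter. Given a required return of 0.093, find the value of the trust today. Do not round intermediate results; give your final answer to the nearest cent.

375302.03

D_1 = 24157.00000
D_2 = 28746.83000
D_3 = 34208.72770
Terminal value at year 3: TV = D_3×(1+g_2)/(r−g_2) = 34413.98007/0.087 = 395562.98927
P_0 = D_1/(1+r)^1 + D_2/(1+r)^2 + D_3/(1+r)^3 + TV/(1+r)^3
    = 22101.55535 + 24062.99256 + 26198.50059 + 302938.98386 = 375302.03237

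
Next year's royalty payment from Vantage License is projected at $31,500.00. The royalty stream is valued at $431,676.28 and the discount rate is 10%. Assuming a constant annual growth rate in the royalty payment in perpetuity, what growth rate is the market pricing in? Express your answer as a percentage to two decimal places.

2.70%

P = D₁/(r−g) ⇒ g = r − D₁/P = 0.1 − $31,500.00/$431,676.28 = 0.027029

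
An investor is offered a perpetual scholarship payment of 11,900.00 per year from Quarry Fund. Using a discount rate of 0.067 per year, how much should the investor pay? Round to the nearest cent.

177611.94

Level perpetuity: PV = C / r = 11,900.00 / 0.067 = 177,611.94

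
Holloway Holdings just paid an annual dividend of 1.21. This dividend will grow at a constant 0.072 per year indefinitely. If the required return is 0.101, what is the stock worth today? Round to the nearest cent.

44.73

D₁ = D₀ × (1 + g) = 1.21 × 1.072 = 1.2971
Growing perpetuity: P = D₁ / (r − g) = 1.2971 / (0.101 − 0.072) = 44.73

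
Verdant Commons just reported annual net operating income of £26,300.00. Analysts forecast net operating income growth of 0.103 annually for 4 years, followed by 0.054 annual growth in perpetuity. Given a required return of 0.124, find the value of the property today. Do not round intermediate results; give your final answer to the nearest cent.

D_1 = 29008.90000
D_2 = 31996.81670
D_3 = 35292.48882
D_4 = 38927.61517
Terminal value at year 4: TV = D_4×(1+g_2)/(r−g_2) = 41029.70639/0.07 = 586138.66268
P_0 = D_1/(1+r)^1 + D_2/(1+r)^2 + D_3/(1+r)^3 + D_4/(1+r)^4 + TV/(1+r)^4
    = 25808.62989 + 25326.44019 + 24853.25937 + 24388.91911 + 367227.43920 = 467604.68776

£467604.69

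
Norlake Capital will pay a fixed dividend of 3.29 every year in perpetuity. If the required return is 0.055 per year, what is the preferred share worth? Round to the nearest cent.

59.82

Level perpetuity: PV = C / r = 3.29 / 0.055 = 59.82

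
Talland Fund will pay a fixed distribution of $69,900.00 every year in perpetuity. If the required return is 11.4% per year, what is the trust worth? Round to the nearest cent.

Level perpetuity: PV = C / r = $69,900.00 / 0.114 = $613,157.89

$613157.89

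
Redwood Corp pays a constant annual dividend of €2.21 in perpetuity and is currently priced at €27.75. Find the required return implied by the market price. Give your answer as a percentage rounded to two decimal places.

P = C/r ⇒ r = C/P = €2.21/€27.75 = 0.079640

7.96%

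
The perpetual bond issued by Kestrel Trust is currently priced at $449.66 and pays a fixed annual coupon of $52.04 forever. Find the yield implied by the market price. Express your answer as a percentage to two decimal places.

11.57%

P = C/r ⇒ r = C/P = $52.04/$449.66 = 0.115732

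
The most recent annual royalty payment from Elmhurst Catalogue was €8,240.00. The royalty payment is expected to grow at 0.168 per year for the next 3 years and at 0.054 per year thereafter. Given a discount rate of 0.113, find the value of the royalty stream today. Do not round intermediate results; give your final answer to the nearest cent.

D_1 = 9624.32000
D_2 = 11241.20576
D_3 = 13129.72833
Terminal value at year 3: TV = D_3×(1+g_2)/(r−g_2) = 13838.73366/0.059 = 234554.80775
P_0 = D_1/(1+r)^1 + D_2/(1+r)^2 + D_3/(1+r)^3 + TV/(1+r)^3
    = 8647.18778 + 9074.49715 + 9522.92244 + 170121.36013 = 197365.96749

€197365.97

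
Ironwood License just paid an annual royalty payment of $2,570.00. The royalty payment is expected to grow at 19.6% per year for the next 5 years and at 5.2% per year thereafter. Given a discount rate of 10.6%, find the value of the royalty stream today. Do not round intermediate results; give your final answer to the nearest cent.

D_1 = 3073.72000
D_2 = 3676.16912
D_3 = 4396.69827
D_4 = 5258.45113
D_5 = 6289.10755
Terminal value at year 5: TV = D_5×(1+g_2)/(r−g_2) = 6616.14114/0.054 = 122521.13225
P_0 = D_1/(1+r)^1 + D_2/(1+r)^2 + D_3/(1+r)^3 + D_4/(1+r)^4 + D_5/(1+r)^5 + TV/(1+r)^5
    = 2779.13201 + 3005.28199 + 3249.83477 + 3514.28787 + 3800.26067 + 74034.70782 = 90383.50513

$90383.51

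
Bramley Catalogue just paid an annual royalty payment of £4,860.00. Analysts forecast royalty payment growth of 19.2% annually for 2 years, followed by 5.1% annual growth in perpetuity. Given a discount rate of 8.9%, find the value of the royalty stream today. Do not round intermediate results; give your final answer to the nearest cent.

D_1 = 5793.12000
D_2 = 6905.39904
Terminal value at year 2: TV = D_2×(1+g_2)/(r−g_2) = 7257.57439/0.038 = 190988.79976
P_0 = D_1/(1+r)^1 + D_2/(1+r)^2 + TV/(1+r)^2
    = 5319.66942 + 5822.81538 + 161046.81489 = 172189.29970

£172189.30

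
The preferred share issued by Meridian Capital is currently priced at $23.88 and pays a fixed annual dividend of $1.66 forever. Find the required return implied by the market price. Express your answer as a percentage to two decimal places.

P = C/r ⇒ r = C/P = $1.66/$23.88 = 0.069514

6.95%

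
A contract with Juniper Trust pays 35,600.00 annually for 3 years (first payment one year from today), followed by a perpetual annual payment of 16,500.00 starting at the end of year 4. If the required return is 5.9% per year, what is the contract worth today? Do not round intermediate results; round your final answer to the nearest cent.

330810.15

PV of 3-year annuity: 35,600.00 × [1 − (1+0.059)^−3] / 0.059 = 95335.56026
Perpetuity value at year 3: 16,500.00 / 0.059 = 279661.01695
PV of perpetuity: 279661.01695 / (1+0.059)^3 = 235474.59155
Total PV = 95335.56026 + 235474.59155 = 330810.15181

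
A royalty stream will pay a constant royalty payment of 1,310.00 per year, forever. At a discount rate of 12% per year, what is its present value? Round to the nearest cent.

10916.67

Level perpetuity: PV = C / r = 1,310.00 / 0.12 = 10,916.67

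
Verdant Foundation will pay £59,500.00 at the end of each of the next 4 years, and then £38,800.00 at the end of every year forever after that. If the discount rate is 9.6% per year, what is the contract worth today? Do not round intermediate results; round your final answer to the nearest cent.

PV of 4-year annuity: £59,500.00 × [1 − (1+0.096)^−4] / 0.096 = 190251.76231
Perpetuity value at year 4: £38,800.00 / 0.096 = 404166.66667
PV of perpetuity: 404166.66667 / (1+0.096)^4 = 280103.33259
Total PV = 190251.76231 + 280103.33259 = 470355.09490

£470355.09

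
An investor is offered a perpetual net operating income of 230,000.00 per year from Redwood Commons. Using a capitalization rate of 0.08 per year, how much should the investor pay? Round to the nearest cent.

2875000.00

Level perpetuity: PV = C / r = 230,000.00 / 0.08 = 2,875,000.00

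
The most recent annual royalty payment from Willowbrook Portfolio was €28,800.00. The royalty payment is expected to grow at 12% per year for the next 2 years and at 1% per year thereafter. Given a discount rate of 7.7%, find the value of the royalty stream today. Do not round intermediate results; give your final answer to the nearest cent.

€530604.25

D_1 = 32256.00000
D_2 = 36126.72000
Terminal value at year 2: TV = D_2×(1+g_2)/(r−g_2) = 36487.98720/0.067 = 544596.82388
P_0 = D_1/(1+r)^1 + D_2/(1+r)^2 + TV/(1+r)^2
    = 29949.86072 + 31145.63047 + 469508.75776 = 530604.24895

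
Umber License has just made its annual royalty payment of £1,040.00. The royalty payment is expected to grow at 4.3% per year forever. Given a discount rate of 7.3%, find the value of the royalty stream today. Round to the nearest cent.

£36157.33

D₁ = D₀ × (1 + g) = £1,040.00 × 1.043 = £1,084.7200
Growing perpetuity: P = D₁ / (r − g) = £1,084.7200 / (0.073 − 0.043) = £36,157.33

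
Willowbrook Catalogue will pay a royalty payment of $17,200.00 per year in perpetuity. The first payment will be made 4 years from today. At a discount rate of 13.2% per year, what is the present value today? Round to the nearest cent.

Value at end of year 3: C / r = $17,200.00 / 0.132 = $130,303.0303
Discount to today: PV = $130,303.0303 / (1 + 0.132)^3 = $130,303.0303 / 1.450572 = $89,828.72

$89828.72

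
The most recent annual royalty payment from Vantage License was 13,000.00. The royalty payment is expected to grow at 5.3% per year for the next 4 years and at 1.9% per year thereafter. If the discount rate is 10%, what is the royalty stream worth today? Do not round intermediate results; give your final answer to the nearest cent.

D_1 = 13689.00000
D_2 = 14414.51700
D_3 = 15178.48640
D_4 = 15982.94618
Terminal value at year 4: TV = D_4×(1+g_2)/(r−g_2) = 16286.62216/0.081 = 201069.40935
P_0 = D_1/(1+r)^1 + D_2/(1+r)^2 + D_3/(1+r)^3 + D_4/(1+r)^4 + TV/(1+r)^4
    = 12444.54545 + 11912.82397 + 11403.82149 + 10916.56730 + 137333.11205 = 184010.87026

184010.87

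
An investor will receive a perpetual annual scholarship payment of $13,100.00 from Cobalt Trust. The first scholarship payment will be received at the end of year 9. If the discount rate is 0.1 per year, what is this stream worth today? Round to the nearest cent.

Value at end of year 8: C / r = $13,100.00 / 0.1 = $131,000.0000
Discount to today: PV = $131,000.0000 / (1 + 0.1)^8 = $131,000.0000 / 2.143589 = $61,112.47

$61112.47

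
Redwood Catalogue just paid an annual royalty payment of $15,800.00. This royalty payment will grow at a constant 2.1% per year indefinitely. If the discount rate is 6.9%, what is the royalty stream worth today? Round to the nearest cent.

D₁ = D₀ × (1 + g) = $15,800.00 × 1.021 = $16,131.8000
Growing perpetuity: P = D₁ / (r − g) = $16,131.8000 / (0.069 − 0.021) = $336,079.17

$336079.17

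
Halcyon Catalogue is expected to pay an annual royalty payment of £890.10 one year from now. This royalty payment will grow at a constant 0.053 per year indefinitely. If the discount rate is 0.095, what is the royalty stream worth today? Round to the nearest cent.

Growing perpetuity: P = D₁ / (r − g) = £890.1000 / (0.095 − 0.053) = £21,192.86

£21192.86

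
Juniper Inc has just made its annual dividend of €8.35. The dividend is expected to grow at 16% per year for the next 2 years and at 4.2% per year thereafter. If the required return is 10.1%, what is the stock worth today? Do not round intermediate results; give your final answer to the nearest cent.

€181.76

D_1 = 9.68600
D_2 = 11.23576
Terminal value at year 2: TV = D_2×(1+g_2)/(r−g_2) = 11.70766/0.059 = 198.43495
P_0 = D_1/(1+r)^1 + D_2/(1+r)^2 + TV/(1+r)^2
    = 8.79746 + 9.26889 + 163.69806 = 181.76441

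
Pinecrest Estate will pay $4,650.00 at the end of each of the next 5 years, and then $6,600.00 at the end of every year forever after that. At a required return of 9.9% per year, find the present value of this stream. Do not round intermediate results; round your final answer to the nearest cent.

$59255.71

PV of 5-year annuity: $4,650.00 × [1 − (1+0.099)^−5] / 0.099 = 17672.28242
Perpetuity value at year 5: $6,600.00 / 0.099 = 66666.66667
PV of perpetuity: 66666.66667 / (1+0.099)^5 = 41583.42710
Total PV = 17672.28242 + 41583.42710 = 59255.70952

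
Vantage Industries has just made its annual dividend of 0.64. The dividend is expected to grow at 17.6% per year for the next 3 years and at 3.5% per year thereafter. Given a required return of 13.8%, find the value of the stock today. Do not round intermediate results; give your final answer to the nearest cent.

9.15

D_1 = 0.75264
D_2 = 0.88510
D_3 = 1.04088
Terminal value at year 3: TV = D_3×(1+g_2)/(r−g_2) = 1.07731/0.103 = 10.45936
P_0 = D_1/(1+r)^1 + D_2/(1+r)^2 + D_3/(1+r)^3 + TV/(1+r)^3
    = 0.66137 + 0.68346 + 0.70628 + 7.09706 = 9.14816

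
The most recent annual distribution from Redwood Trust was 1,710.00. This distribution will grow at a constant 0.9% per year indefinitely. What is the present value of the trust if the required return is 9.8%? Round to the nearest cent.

19386.40

D₁ = D₀ × (1 + g) = 1,710.00 × 1.009 = 1,725.3900
Growing perpetuity: P = D₁ / (r − g) = 1,725.3900 / (0.098 − 0.009) = 19,386.40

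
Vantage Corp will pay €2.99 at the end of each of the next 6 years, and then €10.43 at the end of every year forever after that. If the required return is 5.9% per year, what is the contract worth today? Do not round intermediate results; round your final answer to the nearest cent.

PV of 6-year annuity: €2.99 × [1 − (1+0.059)^−6] / 0.059 = 14.74911
Perpetuity value at year 6: €10.43 / 0.059 = 176.77966
PV of perpetuity: 176.77966 / (1+0.059)^6 = 125.33043
Total PV = 14.74911 + 125.33043 = 140.07954

€140.08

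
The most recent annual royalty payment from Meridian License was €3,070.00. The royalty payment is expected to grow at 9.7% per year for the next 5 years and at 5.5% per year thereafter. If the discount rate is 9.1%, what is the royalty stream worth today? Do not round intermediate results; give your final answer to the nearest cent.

D_1 = 3367.79000
D_2 = 3694.46563
D_3 = 4052.82880
D_4 = 4445.95319
D_5 = 4877.21065
Terminal value at year 5: TV = D_5×(1+g_2)/(r−g_2) = 5145.45723/0.036 = 142929.36762
P_0 = D_1/(1+r)^1 + D_2/(1+r)^2 + D_3/(1+r)^3 + D_4/(1+r)^4 + D_5/(1+r)^5 + TV/(1+r)^5
    = 3086.88359 + 3103.86004 + 3120.92985 + 3138.09353 + 3155.35161 + 92469.33178 = 108074.45040

€108074.45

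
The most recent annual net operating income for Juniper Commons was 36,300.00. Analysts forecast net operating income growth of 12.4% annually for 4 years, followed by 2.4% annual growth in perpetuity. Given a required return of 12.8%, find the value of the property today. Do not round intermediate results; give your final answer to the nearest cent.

D_1 = 40801.20000
D_2 = 45860.54880
D_3 = 51547.25685
D_4 = 57939.11670
Terminal value at year 4: TV = D_4×(1+g_2)/(r−g_2) = 59329.65550/0.104 = 570477.45675
P_0 = D_1/(1+r)^1 + D_2/(1+r)^2 + D_3/(1+r)^3 + D_4/(1+r)^4 + TV/(1+r)^4
    = 36171.27660 + 36043.00966 + 35915.19757 + 35787.83871 + 352372.56576 = 496289.88829

496289.89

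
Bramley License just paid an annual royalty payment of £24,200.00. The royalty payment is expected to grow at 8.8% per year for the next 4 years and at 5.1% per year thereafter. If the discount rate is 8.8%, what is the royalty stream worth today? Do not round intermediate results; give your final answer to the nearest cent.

£784210.81

D_1 = 26329.60000
D_2 = 28646.60480
D_3 = 31167.50602
D_4 = 33910.24655
Terminal value at year 4: TV = D_4×(1+g_2)/(r−g_2) = 35639.66913/0.037 = 963234.30072
P_0 = D_1/(1+r)^1 + D_2/(1+r)^2 + D_3/(1+r)^3 + D_4/(1+r)^4 + TV/(1+r)^4
    = 24200.00000 + 24200.00000 + 24200.00000 + 24200.00000 + 687410.81081 = 784210.81081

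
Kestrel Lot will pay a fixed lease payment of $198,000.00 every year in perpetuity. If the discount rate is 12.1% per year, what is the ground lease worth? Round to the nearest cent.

Level perpetuity: PV = C / r = $198,000.00 / 0.121 = $1,636,363.64

$1636363.64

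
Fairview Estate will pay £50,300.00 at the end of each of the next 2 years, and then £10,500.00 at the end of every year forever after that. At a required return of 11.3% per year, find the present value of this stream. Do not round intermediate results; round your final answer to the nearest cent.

PV of 2-year annuity: £50,300.00 × [1 − (1+0.113)^−2] / 0.113 = 85797.99785
Perpetuity value at year 2: £10,500.00 / 0.113 = 92920.35398
PV of perpetuity: 92920.35398 / (1+0.113)^2 = 75010.23515
Total PV = 85797.99785 + 75010.23515 = 160808.23300

£160808.23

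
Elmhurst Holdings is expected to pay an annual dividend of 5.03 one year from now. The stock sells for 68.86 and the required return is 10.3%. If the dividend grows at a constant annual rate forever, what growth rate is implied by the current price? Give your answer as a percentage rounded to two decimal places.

3.00%

P = D₁/(r−g) ⇒ g = r − D₁/P = 0.103 − 5.03/68.86 = 0.029953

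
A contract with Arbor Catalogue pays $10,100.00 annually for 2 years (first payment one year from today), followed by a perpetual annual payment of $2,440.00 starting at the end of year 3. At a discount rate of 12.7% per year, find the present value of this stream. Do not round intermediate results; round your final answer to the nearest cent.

$32040.29

PV of 2-year annuity: $10,100.00 × [1 − (1+0.127)^−2] / 0.127 = 16913.79380
Perpetuity value at year 2: $2,440.00 / 0.127 = 19212.59843
PV of perpetuity: 19212.59843 / (1+0.127)^2 = 15126.49379
Total PV = 16913.79380 + 15126.49379 = 32040.28758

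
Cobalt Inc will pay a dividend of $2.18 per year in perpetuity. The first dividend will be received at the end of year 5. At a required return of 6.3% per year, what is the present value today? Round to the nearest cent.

Value at end of year 4: C / r = $2.18 / 0.063 = $34.6032
Discount to today: PV = $34.6032 / (1 + 0.063)^4 = $34.6032 / 1.276830 = $27.10

$27.10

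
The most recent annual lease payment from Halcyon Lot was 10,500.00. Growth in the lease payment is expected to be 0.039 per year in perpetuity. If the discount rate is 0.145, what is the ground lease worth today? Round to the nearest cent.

102919.81

D₁ = D₀ × (1 + g) = 10,500.00 × 1.039 = 10,909.5000
Growing perpetuity: P = D₁ / (r − g) = 10,909.5000 / (0.145 − 0.039) = 102,919.81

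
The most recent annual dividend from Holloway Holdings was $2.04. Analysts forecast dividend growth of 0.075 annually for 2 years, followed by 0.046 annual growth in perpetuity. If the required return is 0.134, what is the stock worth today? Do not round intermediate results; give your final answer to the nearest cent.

$25.56

D_1 = 2.19300
D_2 = 2.35747
Terminal value at year 2: TV = D_2×(1+g_2)/(r−g_2) = 2.46592/0.088 = 28.02181
P_0 = D_1/(1+r)^1 + D_2/(1+r)^2 + TV/(1+r)^2
    = 1.93386 + 1.83325 + 21.79064 = 25.55775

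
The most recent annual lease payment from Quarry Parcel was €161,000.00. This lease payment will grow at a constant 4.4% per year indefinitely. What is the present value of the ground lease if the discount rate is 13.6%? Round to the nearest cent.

€1827000.00

D₁ = D₀ × (1 + g) = €161,000.00 × 1.044 = €168,084.0000
Growing perpetuity: P = D₁ / (r − g) = €168,084.0000 / (0.136 − 0.044) = €1,827,000.00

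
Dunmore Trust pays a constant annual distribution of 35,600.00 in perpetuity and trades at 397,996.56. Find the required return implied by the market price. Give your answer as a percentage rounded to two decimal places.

P = C/r ⇒ r = C/P = 35,600.00/397,996.56 = 0.089448

8.94%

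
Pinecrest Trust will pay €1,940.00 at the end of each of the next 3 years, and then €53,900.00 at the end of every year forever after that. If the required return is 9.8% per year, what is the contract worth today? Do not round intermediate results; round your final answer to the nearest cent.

PV of 3-year annuity: €1,940.00 × [1 − (1+0.098)^−3] / 0.098 = 4841.53073
Perpetuity value at year 3: €53,900.00 / 0.098 = 550000.00000
PV of perpetuity: 550000.00000 / (1+0.098)^3 = 415485.30596
Total PV = 4841.53073 + 415485.30596 = 420326.83670

€420326.84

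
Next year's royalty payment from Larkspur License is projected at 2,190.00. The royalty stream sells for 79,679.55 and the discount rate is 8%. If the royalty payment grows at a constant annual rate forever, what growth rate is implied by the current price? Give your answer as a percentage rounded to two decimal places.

P = D₁/(r−g) ⇒ g = r − D₁/P = 0.08 − 2,190.00/79,679.55 = 0.052515

5.25%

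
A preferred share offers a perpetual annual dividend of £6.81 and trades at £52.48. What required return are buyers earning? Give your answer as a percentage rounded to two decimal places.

P = C/r ⇒ r = C/P = £6.81/£52.48 = 0.129764

12.98%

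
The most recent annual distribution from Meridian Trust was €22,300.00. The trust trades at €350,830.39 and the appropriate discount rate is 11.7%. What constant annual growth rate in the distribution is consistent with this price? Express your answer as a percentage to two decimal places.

5.02%

P = D₀(1+g)/(r−g) ⇒ P(r−g) = D₀(1+g) ⇒ g(P+D₀) = P·r − D₀
g = (P·r − D₀)/(P + D₀) = (€350,830.39×0.117 − €22,300.00) / (€350,830.39 + €22,300.00) = 0.050243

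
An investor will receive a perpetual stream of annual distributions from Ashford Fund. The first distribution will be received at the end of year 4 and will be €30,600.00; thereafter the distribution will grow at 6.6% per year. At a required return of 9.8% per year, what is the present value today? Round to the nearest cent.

Value at end of year 3: C₁ / (r − g) = €30,600.00 / (0.098 − 0.066) = €956,250.0000
Discount to today: PV = €956,250.0000 / (1 + 0.098)^3 = €956,250.0000 / 1.323753 = €722,377.86

€722377.86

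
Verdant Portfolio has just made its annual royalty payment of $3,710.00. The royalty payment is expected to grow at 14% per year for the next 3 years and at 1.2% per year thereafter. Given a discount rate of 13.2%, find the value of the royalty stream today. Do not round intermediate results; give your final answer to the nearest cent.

D_1 = 4229.40000
D_2 = 4821.51600
D_3 = 5496.52824
Terminal value at year 3: TV = D_3×(1+g_2)/(r−g_2) = 5562.48658/0.12 = 46354.05482
P_0 = D_1/(1+r)^1 + D_2/(1+r)^2 + D_3/(1+r)^3 + TV/(1+r)^3
    = 3736.21908 + 3762.62346 + 3789.21443 + 31955.70840 = 43243.76537

$43243.77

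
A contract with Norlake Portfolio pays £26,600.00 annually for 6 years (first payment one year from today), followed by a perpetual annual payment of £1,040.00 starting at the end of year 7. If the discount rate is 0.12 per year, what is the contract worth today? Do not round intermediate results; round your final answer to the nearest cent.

PV of 6-year annuity: £26,600.00 × [1 − (1+0.12)^−6] / 0.12 = 109363.43481
Perpetuity value at year 6: £1,040.00 / 0.12 = 8666.66667
PV of perpetuity: 8666.66667 / (1+0.12)^6 = 4390.80305
Total PV = 109363.43481 + 4390.80305 = 113754.23786

£113754.24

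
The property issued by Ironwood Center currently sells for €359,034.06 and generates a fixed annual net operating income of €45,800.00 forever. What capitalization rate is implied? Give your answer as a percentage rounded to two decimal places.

12.76%

P = C/r ⇒ r = C/P = €45,800.00/€359,034.06 = 0.127564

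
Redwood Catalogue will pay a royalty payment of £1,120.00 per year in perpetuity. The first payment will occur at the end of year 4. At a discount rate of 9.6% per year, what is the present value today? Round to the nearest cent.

£8861.66

Value at end of year 3: C / r = £1,120.00 / 0.096 = £11,666.6667
Discount to today: PV = £11,666.6667 / (1 + 0.096)^3 = £11,666.6667 / 1.316533 = £8,861.66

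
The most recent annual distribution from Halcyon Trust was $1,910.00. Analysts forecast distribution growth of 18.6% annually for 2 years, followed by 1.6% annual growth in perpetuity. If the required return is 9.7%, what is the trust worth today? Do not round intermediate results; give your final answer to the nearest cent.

$32300.04

D_1 = 2265.26000
D_2 = 2686.59836
Terminal value at year 2: TV = D_2×(1+g_2)/(r−g_2) = 2729.58393/0.081 = 33698.56708
P_0 = D_1/(1+r)^1 + D_2/(1+r)^2 + TV/(1+r)^2
    = 2064.95898 + 2232.48984 + 28002.58855 = 32300.03736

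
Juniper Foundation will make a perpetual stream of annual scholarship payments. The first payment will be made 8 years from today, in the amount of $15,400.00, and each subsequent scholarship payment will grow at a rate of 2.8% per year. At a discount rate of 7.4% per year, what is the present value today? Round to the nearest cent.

$203110.75

Value at end of year 7: C₁ / (r − g) = $15,400.00 / (0.074 − 0.028) = $334,782.6087
Discount to today: PV = $334,782.6087 / (1 + 0.074)^7 = $334,782.6087 / 1.648276 = $203,110.75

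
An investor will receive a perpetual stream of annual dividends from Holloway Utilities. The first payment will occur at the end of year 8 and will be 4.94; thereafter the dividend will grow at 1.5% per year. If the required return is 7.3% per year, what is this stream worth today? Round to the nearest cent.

Value at end of year 7: C₁ / (r − g) = 4.94 / (0.073 − 0.015) = 85.1724
Discount to today: PV = 85.1724 / (1 + 0.073)^7 = 85.1724 / 1.637563 = 52.01

52.01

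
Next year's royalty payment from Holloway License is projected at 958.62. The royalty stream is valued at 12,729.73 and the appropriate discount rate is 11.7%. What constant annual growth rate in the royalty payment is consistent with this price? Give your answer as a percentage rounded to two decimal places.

P = D₁/(r−g) ⇒ g = r − D₁/P = 0.117 − 958.62/12,729.73 = 0.041694

4.17%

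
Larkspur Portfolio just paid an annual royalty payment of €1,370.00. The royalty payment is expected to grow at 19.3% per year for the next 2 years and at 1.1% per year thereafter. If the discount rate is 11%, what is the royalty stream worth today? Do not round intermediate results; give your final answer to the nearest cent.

€19216.10

D_1 = 1634.41000
D_2 = 1949.85113
Terminal value at year 2: TV = D_2×(1+g_2)/(r−g_2) = 1971.29949/0.099 = 19912.11609
P_0 = D_1/(1+r)^1 + D_2/(1+r)^2 + TV/(1+r)^2
    = 1472.44144 + 1582.54292 + 16161.12011 = 19216.10447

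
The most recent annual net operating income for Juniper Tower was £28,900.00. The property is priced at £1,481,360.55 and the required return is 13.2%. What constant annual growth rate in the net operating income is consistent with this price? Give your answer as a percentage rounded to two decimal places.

11.03%

P = D₀(1+g)/(r−g) ⇒ P(r−g) = D₀(1+g) ⇒ g(P+D₀) = P·r − D₀
g = (P·r − D₀)/(P + D₀) = (£1,481,360.55×0.132 − £28,900.00) / (£1,481,360.55 + £28,900.00) = 0.110338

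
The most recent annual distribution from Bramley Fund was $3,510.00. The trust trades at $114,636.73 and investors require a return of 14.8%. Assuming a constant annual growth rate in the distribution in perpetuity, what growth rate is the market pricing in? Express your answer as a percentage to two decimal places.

P = D₀(1+g)/(r−g) ⇒ P(r−g) = D₀(1+g) ⇒ g(P+D₀) = P·r − D₀
g = (P·r − D₀)/(P + D₀) = ($114,636.73×0.148 − $3,510.00) / ($114,636.73 + $3,510.00) = 0.113894

11.39%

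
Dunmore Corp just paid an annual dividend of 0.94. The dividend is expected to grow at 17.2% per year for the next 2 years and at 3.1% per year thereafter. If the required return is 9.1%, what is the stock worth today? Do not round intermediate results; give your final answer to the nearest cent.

20.73

D_1 = 1.10168
D_2 = 1.29117
Terminal value at year 2: TV = D_2×(1+g_2)/(r−g_2) = 1.33120/0.06 = 22.18659
P_0 = D_1/(1+r)^1 + D_2/(1+r)^2 + TV/(1+r)^2
    = 1.00979 + 1.08476 + 18.63979 = 20.73434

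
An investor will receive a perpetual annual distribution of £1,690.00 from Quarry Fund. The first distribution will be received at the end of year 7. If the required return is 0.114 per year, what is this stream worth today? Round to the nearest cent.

£7756.59

Value at end of year 6: C / r = £1,690.00 / 0.114 = £14,824.5614
Discount to today: PV = £14,824.5614 / (1 + 0.114)^6 = £14,824.5614 / 1.911222 = £7,756.59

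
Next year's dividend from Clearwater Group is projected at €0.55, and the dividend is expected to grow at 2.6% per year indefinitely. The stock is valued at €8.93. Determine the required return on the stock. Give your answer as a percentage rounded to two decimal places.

8.76%

P = D₁/(r − g) ⇒ r = D₁/P + g = €0.5500/€8.93 + 0.026 = 0.061590 + 0.026 = 0.087590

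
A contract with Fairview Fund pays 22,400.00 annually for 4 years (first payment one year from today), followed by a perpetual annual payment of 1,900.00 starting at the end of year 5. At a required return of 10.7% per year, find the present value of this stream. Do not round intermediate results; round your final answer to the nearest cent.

81766.68

PV of 4-year annuity: 22,400.00 × [1 − (1+0.107)^−4] / 0.107 = 69942.26890
Perpetuity value at year 4: 1,900.00 / 0.107 = 17757.00935
PV of perpetuity: 17757.00935 / (1+0.107)^4 = 11824.40618
Total PV = 69942.26890 + 11824.40618 = 81766.67508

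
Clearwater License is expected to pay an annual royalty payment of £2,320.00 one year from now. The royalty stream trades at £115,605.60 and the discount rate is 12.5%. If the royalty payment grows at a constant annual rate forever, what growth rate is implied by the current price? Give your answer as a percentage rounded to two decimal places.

P = D₁/(r−g) ⇒ g = r − D₁/P = 0.125 − £2,320.00/£115,605.60 = 0.104932

10.49%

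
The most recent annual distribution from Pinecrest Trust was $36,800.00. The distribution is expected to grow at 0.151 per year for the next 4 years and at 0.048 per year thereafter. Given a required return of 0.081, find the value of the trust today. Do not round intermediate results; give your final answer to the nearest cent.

$1674705.62

D_1 = 42356.80000
D_2 = 48752.67680
D_3 = 56114.33100
D_4 = 64587.59498
Terminal value at year 4: TV = D_4×(1+g_2)/(r−g_2) = 67687.79954/0.033 = 2051145.44049
P_0 = D_1/(1+r)^1 + D_2/(1+r)^2 + D_3/(1+r)^3 + D_4/(1+r)^4 + TV/(1+r)^4
    = 39182.97872 + 41720.26689 + 44421.85679 + 47298.38776 + 1502082.13250 = 1674705.62267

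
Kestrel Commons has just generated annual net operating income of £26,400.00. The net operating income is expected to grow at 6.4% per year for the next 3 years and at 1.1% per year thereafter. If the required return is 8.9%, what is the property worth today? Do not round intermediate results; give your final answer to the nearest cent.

D_1 = 28089.60000
D_2 = 29887.33440
D_3 = 31800.12380
Terminal value at year 3: TV = D_3×(1+g_2)/(r−g_2) = 32149.92516/0.078 = 412178.52774
P_0 = D_1/(1+r)^1 + D_2/(1+r)^2 + D_3/(1+r)^3 + TV/(1+r)^3
    = 25793.93939 + 25201.79202 + 24623.23849 + 319155.05272 = 394774.02263

£394774.02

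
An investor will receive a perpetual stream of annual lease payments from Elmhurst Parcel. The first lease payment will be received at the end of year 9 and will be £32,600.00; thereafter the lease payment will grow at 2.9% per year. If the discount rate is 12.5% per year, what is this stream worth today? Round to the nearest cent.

Value at end of year 8: C₁ / (r − g) = £32,600.00 / (0.125 − 0.029) = £339,583.3333
Discount to today: PV = £339,583.3333 / (1 + 0.125)^8 = £339,583.3333 / 2.565785 = £132,350.68

£132350.68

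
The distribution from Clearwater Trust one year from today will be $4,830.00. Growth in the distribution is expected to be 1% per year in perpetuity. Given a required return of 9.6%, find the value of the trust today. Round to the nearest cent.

Growing perpetuity: P = D₁ / (r − g) = $4,830.0000 / (0.096 − 0.01) = $56,162.79

$56162.79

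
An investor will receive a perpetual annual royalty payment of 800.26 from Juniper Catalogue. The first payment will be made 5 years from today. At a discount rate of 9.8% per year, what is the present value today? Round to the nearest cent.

5618.18

Value at end of year 4: C / r = 800.26 / 0.098 = 8,165.9184
Discount to today: PV = 8,165.9184 / (1 + 0.098)^4 = 8,165.9184 / 1.453481 = 5,618.18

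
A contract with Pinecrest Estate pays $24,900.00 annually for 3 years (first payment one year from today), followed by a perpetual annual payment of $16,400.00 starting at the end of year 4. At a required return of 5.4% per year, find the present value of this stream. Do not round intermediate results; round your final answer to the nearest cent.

$326678.90

PV of 3-year annuity: $24,900.00 × [1 − (1+0.054)^−3] / 0.054 = 67303.81813
Perpetuity value at year 3: $16,400.00 / 0.054 = 303703.70370
PV of perpetuity: 303703.70370 / (1+0.054)^3 = 259375.08453
Total PV = 67303.81813 + 259375.08453 = 326678.90266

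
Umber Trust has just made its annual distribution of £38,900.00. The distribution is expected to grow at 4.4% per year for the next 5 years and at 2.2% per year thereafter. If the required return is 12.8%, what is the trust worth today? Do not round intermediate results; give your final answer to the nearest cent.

D_1 = 40611.60000
D_2 = 42398.51040
D_3 = 44264.04486
D_4 = 46211.66283
D_5 = 48244.97600
Terminal value at year 5: TV = D_5×(1+g_2)/(r−g_2) = 49306.36547/0.106 = 465154.39121
P_0 = D_1/(1+r)^1 + D_2/(1+r)^2 + D_3/(1+r)^3 + D_4/(1+r)^4 + D_5/(1+r)^5 + TV/(1+r)^5
    = 36003.19149 + 33322.10276 + 30840.66958 + 28544.02397 + 26418.40516 + 254713.30262 = 409841.69558

£409841.70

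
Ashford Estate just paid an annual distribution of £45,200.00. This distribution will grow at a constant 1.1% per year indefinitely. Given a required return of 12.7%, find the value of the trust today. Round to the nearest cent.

£393941.38

D₁ = D₀ × (1 + g) = £45,200.00 × 1.011 = £45,697.2000
Growing perpetuity: P = D₁ / (r − g) = £45,697.2000 / (0.127 − 0.011) = £393,941.38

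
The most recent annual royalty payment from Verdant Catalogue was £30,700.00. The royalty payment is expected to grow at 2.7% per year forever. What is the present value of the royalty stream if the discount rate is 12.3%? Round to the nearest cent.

£328426.04

D₁ = D₀ × (1 + g) = £30,700.00 × 1.027 = £31,528.9000
Growing perpetuity: P = D₁ / (r − g) = £31,528.9000 / (0.123 − 0.027) = £328,426.04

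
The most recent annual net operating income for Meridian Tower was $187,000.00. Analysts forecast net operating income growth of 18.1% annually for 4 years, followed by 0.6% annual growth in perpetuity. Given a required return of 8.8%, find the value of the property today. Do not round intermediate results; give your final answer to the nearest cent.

$4107103.05

D_1 = 220847.00000
D_2 = 260820.30700
D_3 = 308028.78257
D_4 = 363781.99221
Terminal value at year 4: TV = D_4×(1+g_2)/(r−g_2) = 365964.68416/0.082 = 4462983.95323
P_0 = D_1/(1+r)^1 + D_2/(1+r)^2 + D_3/(1+r)^3 + D_4/(1+r)^4 + TV/(1+r)^4
    = 202984.37500 + 220335.06147 + 239168.84889 + 259612.50969 + 3185002.25297 = 4107103.04801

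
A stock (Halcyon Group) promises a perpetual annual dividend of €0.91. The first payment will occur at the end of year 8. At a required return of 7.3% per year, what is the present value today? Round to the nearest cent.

Value at end of year 7: C / r = €0.91 / 0.073 = €12.4658
Discount to today: PV = €12.4658 / (1 + 0.073)^7 = €12.4658 / 1.637563 = €7.61

€7.61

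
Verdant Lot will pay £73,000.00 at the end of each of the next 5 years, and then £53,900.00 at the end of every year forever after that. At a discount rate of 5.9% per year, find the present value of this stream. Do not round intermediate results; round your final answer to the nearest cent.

£994234.82

PV of 5-year annuity: £73,000.00 × [1 − (1+0.059)^−5] / 0.059 = 308340.89729
Perpetuity value at year 5: £53,900.00 / 0.059 = 913559.32203
PV of perpetuity: 913559.32203 / (1+0.059)^5 = 685893.91979
Total PV = 308340.89729 + 685893.91979 = 994234.81708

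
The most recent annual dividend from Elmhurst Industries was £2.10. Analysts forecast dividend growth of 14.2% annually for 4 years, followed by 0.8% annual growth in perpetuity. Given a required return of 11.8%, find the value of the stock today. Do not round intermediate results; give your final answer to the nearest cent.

D_1 = 2.39820
D_2 = 2.73874
D_3 = 3.12765
D_4 = 3.57177
Terminal value at year 4: TV = D_4×(1+g_2)/(r−g_2) = 3.60035/0.11 = 32.73042
P_0 = D_1/(1+r)^1 + D_2/(1+r)^2 + D_3/(1+r)^3 + D_4/(1+r)^4 + TV/(1+r)^4
    = 2.14508 + 2.19113 + 2.23817 + 2.28621 + 20.95002 = 29.81060

£29.81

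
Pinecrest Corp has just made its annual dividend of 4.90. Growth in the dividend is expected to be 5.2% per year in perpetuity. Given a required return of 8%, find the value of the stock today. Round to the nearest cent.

184.10

D₁ = D₀ × (1 + g) = 4.90 × 1.052 = 5.1548
Growing perpetuity: P = D₁ / (r − g) = 5.1548 / (0.08 − 0.052) = 184.10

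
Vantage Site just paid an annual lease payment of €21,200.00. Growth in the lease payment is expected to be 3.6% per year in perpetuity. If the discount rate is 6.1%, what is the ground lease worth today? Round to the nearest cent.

€878528.00

D₁ = D₀ × (1 + g) = €21,200.00 × 1.036 = €21,963.2000
Growing perpetuity: P = D₁ / (r − g) = €21,963.2000 / (0.061 − 0.036) = €878,528.00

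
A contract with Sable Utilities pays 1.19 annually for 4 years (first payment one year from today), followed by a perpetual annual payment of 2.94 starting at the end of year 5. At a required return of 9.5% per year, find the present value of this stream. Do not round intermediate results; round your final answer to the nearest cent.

25.34

PV of 4-year annuity: 1.19 × [1 − (1+0.095)^−4] / 0.095 = 3.81333
Perpetuity value at year 4: 2.94 / 0.095 = 30.94737
PV of perpetuity: 30.94737 / (1+0.095)^4 = 21.52619
Total PV = 3.81333 + 21.52619 = 25.33953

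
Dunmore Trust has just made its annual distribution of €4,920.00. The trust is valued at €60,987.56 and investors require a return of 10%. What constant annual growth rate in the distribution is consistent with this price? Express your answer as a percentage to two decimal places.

P = D₀(1+g)/(r−g) ⇒ P(r−g) = D₀(1+g) ⇒ g(P+D₀) = P·r − D₀
g = (P·r − D₀)/(P + D₀) = (€60,987.56×0.1 − €4,920.00) / (€60,987.56 + €4,920.00) = 0.017885

1.79%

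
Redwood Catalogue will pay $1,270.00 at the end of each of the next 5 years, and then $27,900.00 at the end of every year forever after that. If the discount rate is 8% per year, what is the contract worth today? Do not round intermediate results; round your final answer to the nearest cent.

PV of 5-year annuity: $1,270.00 × [1 − (1+0.08)^−5] / 0.08 = 5070.74175
Perpetuity value at year 5: $27,900.00 / 0.08 = 348750.00000
PV of perpetuity: 348750.00000 / (1+0.08)^5 = 237353.38997
Total PV = 5070.74175 + 237353.38997 = 242424.13171

$242424.13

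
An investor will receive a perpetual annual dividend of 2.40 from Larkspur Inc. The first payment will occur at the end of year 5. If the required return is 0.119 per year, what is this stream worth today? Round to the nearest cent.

Value at end of year 4: C / r = 2.40 / 0.119 = 20.1681
Discount to today: PV = 20.1681 / (1 + 0.119)^4 = 20.1681 / 1.567907 = 12.86

12.86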